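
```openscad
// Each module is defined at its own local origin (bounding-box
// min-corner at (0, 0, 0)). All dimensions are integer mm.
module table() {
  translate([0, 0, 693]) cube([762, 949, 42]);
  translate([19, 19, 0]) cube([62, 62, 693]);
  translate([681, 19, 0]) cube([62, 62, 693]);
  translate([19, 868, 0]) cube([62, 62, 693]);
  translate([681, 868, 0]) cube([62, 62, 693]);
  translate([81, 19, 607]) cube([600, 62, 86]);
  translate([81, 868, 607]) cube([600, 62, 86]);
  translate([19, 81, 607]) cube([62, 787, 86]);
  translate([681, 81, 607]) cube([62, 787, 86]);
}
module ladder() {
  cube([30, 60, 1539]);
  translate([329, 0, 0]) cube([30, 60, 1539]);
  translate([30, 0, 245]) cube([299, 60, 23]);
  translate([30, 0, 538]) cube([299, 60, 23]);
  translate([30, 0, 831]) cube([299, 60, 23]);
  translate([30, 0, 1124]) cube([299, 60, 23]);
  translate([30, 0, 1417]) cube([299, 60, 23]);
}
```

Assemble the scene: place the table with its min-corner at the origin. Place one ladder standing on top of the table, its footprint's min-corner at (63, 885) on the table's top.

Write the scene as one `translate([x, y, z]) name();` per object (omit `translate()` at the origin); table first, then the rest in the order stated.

table();
translate([63, 885, 735]) ladder();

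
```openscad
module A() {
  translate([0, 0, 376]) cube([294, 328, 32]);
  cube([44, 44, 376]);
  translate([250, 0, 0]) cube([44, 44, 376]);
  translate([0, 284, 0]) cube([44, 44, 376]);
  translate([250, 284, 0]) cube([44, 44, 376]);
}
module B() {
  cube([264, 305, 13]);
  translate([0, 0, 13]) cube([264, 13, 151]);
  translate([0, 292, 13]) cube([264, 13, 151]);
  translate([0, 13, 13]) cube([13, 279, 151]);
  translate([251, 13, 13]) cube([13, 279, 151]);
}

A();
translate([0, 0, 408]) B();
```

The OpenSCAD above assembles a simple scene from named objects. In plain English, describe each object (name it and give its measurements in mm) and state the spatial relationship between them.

A is a simple wooden stool: a rectangular seat 294 mm (x) by 328 mm (y), 32 mm thick, top face at z = 408 mm, on four square legs, each 44×44 mm in cross-section. The legs rest on z = 0, each flush with a corner of the seat.

B is an open storage box with external size 264×305×164 mm and wall thickness 13 mm (the base is also 13 mm thick). The base covers the whole footprint; the four walls stand on the base, with the y-facing walls full-width and the x-facing walls fitting between their inner faces.

The open box is on top of the stool.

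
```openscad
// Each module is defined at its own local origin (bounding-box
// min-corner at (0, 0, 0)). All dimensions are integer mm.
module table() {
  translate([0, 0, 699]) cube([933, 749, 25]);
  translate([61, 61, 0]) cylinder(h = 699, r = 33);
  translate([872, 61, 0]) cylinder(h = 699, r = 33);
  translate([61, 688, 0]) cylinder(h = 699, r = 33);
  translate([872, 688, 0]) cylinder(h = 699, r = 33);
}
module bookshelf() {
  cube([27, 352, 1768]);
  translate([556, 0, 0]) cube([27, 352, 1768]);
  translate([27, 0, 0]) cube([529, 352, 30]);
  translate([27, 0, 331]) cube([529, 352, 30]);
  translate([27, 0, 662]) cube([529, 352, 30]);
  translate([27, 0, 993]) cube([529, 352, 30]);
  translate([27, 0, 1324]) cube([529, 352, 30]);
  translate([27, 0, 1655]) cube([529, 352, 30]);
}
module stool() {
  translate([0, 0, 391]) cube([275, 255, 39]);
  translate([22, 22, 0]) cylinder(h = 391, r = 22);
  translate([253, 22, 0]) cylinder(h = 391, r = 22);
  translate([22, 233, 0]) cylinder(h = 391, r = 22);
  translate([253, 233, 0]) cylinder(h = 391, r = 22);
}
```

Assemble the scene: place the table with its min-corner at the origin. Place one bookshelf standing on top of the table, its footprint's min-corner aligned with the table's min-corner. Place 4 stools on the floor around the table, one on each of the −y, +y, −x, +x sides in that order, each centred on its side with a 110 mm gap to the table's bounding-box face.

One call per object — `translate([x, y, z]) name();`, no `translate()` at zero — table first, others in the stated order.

table();
translate([0, 0, 724]) bookshelf();
translate([329, -365, 0]) stool();
translate([329, 859, 0]) stool();
translate([-385, 247, 0]) stool();
translate([1043, 247, 0]) stool();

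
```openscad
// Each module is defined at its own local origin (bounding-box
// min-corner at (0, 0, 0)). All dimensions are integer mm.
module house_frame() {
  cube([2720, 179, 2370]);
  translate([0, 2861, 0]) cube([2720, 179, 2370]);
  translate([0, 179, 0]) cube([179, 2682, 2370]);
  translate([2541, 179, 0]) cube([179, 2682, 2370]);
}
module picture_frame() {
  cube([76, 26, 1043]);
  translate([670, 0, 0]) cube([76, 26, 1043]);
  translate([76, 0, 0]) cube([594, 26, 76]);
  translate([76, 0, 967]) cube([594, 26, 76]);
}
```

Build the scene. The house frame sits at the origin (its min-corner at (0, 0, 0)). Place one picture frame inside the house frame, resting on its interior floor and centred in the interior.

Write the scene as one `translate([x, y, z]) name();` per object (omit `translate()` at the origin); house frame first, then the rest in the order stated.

house_frame();
translate([987, 1507, 0]) picture_frame();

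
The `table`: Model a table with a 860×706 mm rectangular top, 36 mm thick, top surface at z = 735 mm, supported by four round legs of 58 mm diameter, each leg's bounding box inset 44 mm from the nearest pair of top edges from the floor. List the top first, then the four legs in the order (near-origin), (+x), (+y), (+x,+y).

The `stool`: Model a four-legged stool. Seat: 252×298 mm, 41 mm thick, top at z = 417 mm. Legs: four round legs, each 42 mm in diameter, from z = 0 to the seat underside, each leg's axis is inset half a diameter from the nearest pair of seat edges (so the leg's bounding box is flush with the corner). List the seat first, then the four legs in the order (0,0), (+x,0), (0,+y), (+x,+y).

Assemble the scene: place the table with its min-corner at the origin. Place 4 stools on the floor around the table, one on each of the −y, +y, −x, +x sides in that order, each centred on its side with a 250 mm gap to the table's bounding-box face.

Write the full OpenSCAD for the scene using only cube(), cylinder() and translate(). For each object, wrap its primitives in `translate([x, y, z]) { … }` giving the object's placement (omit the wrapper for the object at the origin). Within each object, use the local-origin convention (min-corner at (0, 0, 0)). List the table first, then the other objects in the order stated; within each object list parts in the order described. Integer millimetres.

translate([0, 0, 699]) cube([860, 706, 36]);
translate([73, 73, 0]) cylinder(h = 699, r = 29);
translate([787, 73, 0]) cylinder(h = 699, r = 29);
translate([73, 633, 0]) cylinder(h = 699, r = 29);
translate([787, 633, 0]) cylinder(h = 699, r = 29);
translate([304, -548, 0]) {
  translate([0, 0, 376]) cube([252, 298, 41]);
  translate([21, 21, 0]) cylinder(h = 376, r = 21);
  translate([231, 21, 0]) cylinder(h = 376, r = 21);
  translate([21, 277, 0]) cylinder(h = 376, r = 21);
  translate([231, 277, 0]) cylinder(h = 376, r = 21);
}
translate([304, 956, 0]) {
  translate([0, 0, 376]) cube([252, 298, 41]);
  translate([21, 21, 0]) cylinder(h = 376, r = 21);
  translate([231, 21, 0]) cylinder(h = 376, r = 21);
  translate([21, 277, 0]) cylinder(h = 376, r = 21);
  translate([231, 277, 0]) cylinder(h = 376, r = 21);
}
translate([-502, 204, 0]) {
  translate([0, 0, 376]) cube([252, 298, 41]);
  translate([21, 21, 0]) cylinder(h = 376, r = 21);
  translate([231, 21, 0]) cylinder(h = 376, r = 21);
  translate([21, 277, 0]) cylinder(h = 376, r = 21);
  translate([231, 277, 0]) cylinder(h = 376, r = 21);
}
translate([1110, 204, 0]) {
  translate([0, 0, 376]) cube([252, 298, 41]);
  translate([21, 21, 0]) cylinder(h = 376, r = 21);
  translate([231, 21, 0]) cylinder(h = 376, r = 21);
  translate([21, 277, 0]) cylinder(h = 376, r = 21);
  translate([231, 277, 0]) cylinder(h = 376, r = 21);
}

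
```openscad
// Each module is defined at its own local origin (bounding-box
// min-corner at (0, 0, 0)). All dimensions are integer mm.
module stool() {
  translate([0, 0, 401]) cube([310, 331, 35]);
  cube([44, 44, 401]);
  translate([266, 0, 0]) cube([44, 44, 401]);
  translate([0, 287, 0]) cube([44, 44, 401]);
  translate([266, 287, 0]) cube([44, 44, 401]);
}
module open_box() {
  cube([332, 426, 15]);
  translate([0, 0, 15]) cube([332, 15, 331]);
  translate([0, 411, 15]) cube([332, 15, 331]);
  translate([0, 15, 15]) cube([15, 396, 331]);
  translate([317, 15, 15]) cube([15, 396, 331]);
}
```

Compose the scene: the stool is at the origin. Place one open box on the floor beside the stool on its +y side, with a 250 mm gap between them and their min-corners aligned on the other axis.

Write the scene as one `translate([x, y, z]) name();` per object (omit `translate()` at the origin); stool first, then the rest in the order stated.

stool();
translate([0, 581, 0]) open_box();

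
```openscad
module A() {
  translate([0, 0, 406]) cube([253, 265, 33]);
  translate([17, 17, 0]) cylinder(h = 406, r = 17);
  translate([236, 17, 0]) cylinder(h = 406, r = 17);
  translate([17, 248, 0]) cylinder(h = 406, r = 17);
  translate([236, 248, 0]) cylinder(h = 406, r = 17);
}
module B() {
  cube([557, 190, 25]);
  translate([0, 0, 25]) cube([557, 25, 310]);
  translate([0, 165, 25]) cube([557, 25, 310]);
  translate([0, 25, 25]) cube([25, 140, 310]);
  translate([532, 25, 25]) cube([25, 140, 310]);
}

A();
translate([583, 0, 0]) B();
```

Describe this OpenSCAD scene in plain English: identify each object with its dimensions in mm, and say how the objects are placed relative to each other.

A is a four-legged stool. The seat is a 253×265×33 mm slab whose top surface is at z = 439 mm; four round legs, each 34 mm in diameter, run from the floor (z = 0) to the underside of the seat, each leg's axis is inset half a diameter from the nearest pair of seat edges (so the leg's bounding box is flush with the corner).

B is an open storage box with external size 557×190×335 mm and wall thickness 25 mm (the base is also 25 mm thick). The base covers the whole footprint; the four walls stand on the base, with the y-facing walls full-width and the x-facing walls fitting between their inner faces.

The open box is on the floor beside the stool on its +x side.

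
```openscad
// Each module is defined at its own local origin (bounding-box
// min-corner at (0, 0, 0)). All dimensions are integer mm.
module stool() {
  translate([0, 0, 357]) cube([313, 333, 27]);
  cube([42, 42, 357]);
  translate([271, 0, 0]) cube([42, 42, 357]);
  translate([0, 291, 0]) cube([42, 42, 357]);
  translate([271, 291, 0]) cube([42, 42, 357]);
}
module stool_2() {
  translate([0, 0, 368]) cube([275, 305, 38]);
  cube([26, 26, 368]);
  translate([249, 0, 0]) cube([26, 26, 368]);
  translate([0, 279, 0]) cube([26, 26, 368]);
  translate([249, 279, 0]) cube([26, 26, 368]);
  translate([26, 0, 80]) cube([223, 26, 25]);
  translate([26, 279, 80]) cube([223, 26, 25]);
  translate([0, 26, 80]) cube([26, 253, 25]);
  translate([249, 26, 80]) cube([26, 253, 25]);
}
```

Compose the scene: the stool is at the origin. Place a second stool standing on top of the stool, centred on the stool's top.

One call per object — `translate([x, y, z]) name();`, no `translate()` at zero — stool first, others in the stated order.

stool();
translate([19, 14, 384]) stool_2();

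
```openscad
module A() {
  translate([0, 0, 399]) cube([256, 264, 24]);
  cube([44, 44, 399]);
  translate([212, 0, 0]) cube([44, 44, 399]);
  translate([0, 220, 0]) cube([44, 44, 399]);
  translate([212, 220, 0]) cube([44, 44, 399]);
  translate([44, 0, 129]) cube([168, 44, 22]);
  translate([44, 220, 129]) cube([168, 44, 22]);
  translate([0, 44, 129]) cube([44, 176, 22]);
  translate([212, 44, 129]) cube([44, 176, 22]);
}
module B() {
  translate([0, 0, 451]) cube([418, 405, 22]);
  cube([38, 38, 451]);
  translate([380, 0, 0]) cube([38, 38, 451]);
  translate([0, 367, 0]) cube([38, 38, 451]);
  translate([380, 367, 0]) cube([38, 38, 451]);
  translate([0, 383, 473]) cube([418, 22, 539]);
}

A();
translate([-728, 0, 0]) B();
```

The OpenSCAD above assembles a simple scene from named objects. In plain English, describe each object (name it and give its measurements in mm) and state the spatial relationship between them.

A is a simple wooden stool: a rectangular seat 256 mm (x) by 264 mm (y), 24 mm thick, top face at z = 423 mm, on four square legs, each 44×44 mm in cross-section. The legs rest on z = 0, each flush with a corner of the seat. Four stretchers, 44 mm wide and 22 mm tall, connect adjacent legs with their undersides at z = 129 mm, each running between the inner faces of the legs it joins and aligned with the legs' outer faces on the other axis.

B is a chair: 418×405 mm seat, 22 mm thick, top at z = 473 mm, on four 38 mm square corner legs flush with the seat edges. A 22 mm thick backrest slab spans the full seat width, extending 539 mm above the seat top, its back face flush with the seat's +y edge.

The chair is on the floor beside the stool on its −x side.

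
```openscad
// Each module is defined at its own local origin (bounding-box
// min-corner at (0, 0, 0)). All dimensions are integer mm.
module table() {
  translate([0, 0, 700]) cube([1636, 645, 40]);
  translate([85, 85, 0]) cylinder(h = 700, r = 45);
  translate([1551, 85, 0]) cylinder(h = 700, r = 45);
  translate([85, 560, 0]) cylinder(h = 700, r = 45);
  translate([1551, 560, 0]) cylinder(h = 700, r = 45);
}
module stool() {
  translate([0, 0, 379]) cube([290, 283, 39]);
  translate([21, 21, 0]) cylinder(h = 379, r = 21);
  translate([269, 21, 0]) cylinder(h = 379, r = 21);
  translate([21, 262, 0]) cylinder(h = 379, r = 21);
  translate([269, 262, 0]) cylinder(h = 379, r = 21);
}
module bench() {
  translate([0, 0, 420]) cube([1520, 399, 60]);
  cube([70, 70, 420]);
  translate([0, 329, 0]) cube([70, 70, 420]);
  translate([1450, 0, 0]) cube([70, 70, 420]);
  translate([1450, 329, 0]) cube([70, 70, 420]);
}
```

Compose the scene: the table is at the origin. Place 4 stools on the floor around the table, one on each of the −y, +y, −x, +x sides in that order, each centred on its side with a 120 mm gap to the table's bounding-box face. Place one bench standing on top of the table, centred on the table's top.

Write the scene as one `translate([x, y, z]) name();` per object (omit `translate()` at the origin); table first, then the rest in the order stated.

table();
translate([673, -403, 0]) stool();
translate([673, 765, 0]) stool();
translate([-410, 181, 0]) stool();
translate([1756, 181, 0]) stool();
translate([58, 123, 740]) bench();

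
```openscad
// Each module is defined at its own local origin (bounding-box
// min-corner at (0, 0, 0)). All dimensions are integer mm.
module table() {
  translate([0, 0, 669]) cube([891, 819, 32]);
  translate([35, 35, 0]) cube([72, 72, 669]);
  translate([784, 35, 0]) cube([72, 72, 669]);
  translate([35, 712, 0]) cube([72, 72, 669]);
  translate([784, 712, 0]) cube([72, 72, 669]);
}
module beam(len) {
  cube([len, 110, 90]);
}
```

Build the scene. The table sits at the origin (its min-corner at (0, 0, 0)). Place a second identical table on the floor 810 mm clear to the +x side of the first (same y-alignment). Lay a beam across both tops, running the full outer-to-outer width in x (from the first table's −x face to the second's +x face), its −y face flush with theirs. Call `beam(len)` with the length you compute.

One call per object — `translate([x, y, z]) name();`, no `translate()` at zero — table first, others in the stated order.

table();
translate([1701, 0, 0]) table();
translate([0, 0, 701]) beam(2592);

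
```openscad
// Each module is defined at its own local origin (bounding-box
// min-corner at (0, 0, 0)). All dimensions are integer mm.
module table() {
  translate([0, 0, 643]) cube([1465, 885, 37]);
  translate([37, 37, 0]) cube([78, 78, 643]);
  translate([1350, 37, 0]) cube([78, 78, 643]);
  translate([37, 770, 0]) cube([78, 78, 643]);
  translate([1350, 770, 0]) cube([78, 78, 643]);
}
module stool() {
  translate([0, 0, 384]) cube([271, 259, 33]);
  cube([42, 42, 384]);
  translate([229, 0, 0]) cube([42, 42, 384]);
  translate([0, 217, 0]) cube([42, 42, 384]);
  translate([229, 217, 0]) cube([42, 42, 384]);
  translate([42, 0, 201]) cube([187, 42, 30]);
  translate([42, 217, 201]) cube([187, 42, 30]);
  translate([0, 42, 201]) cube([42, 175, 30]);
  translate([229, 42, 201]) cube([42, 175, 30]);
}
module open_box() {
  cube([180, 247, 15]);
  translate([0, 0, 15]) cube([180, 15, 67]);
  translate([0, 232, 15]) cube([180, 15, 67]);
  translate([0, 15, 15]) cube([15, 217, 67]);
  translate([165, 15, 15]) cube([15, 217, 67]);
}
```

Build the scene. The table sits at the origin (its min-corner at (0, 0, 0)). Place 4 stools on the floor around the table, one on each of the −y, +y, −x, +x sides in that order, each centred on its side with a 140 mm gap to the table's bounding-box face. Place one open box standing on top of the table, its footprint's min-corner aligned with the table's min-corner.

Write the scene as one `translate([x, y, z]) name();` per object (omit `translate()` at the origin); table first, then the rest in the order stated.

table();
translate([597, -399, 0]) stool();
translate([597, 1025, 0]) stool();
translate([-411, 313, 0]) stool();
translate([1605, 313, 0]) stool();
translate([0, 0, 680]) open_box();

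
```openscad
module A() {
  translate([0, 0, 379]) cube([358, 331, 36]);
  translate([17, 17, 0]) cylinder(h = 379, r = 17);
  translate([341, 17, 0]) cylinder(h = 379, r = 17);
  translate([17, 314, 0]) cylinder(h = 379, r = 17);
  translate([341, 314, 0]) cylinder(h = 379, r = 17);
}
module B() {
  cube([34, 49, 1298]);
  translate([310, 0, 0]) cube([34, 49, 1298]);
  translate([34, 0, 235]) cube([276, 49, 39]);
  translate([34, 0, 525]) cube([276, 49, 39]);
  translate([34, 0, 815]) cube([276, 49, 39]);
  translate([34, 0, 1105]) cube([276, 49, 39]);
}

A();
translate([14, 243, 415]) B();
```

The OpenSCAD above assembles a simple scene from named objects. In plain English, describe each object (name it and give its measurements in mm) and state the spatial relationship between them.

A is a four-legged stool. The seat is a 358×331×36 mm slab whose top surface is at z = 415 mm; four round legs, each 34 mm in diameter, run from the floor (z = 0) to the underside of the seat, each leg's axis is inset half a diameter from the nearest pair of seat edges (so the leg's bounding box is flush with the corner).

B is a wooden ladder with two side rails of 34×49 mm section and 1298 mm height, set 344 mm apart overall. Between them run 4 rectangular rungs (49 mm deep, 39 mm thick), front faces flush with the rails' −y face. The bottom of the first rung is 235 mm above the floor and each subsequent rung is 290 mm higher than the one below.

The ladder is on top of the stool.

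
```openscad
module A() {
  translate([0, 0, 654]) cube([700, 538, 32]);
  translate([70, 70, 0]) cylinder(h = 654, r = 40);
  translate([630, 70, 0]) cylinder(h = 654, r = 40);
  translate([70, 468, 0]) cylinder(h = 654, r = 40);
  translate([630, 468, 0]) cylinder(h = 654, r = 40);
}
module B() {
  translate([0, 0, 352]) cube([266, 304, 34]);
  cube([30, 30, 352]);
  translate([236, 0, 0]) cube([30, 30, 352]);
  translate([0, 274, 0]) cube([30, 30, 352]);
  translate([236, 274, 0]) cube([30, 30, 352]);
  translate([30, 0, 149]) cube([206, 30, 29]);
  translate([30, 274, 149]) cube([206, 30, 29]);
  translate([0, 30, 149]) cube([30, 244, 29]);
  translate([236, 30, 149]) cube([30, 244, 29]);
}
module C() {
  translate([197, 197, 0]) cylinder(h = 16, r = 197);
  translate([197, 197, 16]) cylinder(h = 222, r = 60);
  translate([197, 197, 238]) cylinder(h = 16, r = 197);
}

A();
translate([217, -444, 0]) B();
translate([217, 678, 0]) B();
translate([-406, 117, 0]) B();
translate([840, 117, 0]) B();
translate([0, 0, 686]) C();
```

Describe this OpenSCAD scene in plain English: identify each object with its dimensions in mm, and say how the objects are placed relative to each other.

A is a table: top 700 mm (x) × 538 mm (y), 32 mm thick, upper face at z = 686 mm, on four round legs of 80 mm diameter, each leg's bounding box inset 30 mm from the nearest pair of top edges, running from z = 0 to the bottom of the top.

B is a four-legged stool. The seat is 266×304 mm, 34 mm thick, top at z = 386 mm. It stands on four square legs, each 30×30 mm in cross-section, from z = 0 to the seat underside, each flush with a corner of the seat. Four stretchers, 30 mm wide and 29 mm tall, connect adjacent legs with their undersides at z = 149 mm, each running between the inner faces of the legs it joins and aligned with the legs' outer faces on the other axis.

C is a spool: two coaxial disc flanges of radius 197 mm and thickness 16 mm, joined by a core cylinder of radius 60 mm and height 222 mm. The lower flange rests on z = 0 and the three cylinders share a vertical axis.

Four stools sit around the table at the −y, +y, −x, +x sides. The spool is on top of the table.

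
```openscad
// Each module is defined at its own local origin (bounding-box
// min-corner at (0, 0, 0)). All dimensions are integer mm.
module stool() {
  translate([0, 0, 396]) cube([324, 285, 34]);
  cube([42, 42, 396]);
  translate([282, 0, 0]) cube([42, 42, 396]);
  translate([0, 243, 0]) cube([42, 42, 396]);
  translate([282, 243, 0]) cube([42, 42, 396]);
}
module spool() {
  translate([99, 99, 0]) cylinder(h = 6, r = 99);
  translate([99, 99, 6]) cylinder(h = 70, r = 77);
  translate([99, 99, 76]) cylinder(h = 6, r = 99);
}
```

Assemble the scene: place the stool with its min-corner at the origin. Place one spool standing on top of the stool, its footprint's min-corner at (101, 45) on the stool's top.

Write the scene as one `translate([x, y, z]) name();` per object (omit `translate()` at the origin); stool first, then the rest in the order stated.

stool();
translate([101, 45, 430]) spool();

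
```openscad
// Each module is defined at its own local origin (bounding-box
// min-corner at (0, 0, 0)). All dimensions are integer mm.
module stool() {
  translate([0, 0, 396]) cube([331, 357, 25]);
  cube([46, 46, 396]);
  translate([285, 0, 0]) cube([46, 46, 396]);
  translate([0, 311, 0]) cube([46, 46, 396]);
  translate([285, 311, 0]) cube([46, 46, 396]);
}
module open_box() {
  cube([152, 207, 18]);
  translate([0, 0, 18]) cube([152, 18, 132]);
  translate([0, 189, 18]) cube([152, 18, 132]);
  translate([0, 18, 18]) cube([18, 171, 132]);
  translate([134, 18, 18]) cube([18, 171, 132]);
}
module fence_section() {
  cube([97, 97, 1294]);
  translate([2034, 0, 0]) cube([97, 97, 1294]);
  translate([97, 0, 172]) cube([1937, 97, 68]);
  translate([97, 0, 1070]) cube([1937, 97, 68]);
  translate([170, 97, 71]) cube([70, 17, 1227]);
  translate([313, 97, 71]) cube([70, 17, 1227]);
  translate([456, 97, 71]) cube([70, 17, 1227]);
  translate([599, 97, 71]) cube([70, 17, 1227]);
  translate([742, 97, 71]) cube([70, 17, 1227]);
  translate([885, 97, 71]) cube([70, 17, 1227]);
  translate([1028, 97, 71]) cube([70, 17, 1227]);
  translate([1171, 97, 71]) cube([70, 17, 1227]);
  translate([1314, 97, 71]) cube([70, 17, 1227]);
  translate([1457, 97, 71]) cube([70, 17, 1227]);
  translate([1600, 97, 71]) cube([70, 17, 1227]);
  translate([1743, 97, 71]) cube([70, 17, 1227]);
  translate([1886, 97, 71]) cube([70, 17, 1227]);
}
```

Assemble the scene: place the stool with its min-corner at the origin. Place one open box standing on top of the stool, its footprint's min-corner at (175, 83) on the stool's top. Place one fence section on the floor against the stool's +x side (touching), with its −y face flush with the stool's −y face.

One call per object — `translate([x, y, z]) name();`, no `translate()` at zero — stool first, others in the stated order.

stool();
translate([175, 83, 421]) open_box();
translate([331, 0, 0]) fence_section();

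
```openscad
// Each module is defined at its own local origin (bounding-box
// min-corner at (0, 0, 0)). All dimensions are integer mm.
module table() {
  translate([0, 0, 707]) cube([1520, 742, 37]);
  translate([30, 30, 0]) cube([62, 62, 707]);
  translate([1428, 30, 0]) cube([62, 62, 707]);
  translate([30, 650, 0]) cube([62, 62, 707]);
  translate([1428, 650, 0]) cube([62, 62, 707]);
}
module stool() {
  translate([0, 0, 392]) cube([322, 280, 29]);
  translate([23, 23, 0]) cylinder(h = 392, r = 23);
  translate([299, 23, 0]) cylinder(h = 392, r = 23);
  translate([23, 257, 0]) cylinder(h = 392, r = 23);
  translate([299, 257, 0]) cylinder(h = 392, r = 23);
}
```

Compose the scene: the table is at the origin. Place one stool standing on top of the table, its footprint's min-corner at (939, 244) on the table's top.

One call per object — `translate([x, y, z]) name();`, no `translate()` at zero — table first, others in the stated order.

table();
translate([939, 244, 744]) stool();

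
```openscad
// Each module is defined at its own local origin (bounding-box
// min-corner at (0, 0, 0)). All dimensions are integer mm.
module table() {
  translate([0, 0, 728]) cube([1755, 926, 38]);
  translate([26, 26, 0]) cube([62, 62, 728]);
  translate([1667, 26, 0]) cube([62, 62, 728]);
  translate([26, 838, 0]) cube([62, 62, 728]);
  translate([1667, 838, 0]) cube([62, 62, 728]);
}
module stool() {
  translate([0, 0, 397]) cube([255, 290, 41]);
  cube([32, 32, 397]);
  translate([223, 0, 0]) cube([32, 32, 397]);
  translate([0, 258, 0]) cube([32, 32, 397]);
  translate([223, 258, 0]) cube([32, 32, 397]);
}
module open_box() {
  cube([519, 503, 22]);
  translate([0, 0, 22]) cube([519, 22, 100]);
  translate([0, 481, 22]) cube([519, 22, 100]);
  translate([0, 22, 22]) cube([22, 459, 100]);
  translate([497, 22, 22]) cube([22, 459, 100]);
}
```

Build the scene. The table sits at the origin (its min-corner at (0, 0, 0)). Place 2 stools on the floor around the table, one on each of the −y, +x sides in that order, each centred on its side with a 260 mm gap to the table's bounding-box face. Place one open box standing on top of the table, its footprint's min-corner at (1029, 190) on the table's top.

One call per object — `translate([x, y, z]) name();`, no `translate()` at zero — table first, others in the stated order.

table();
translate([750, -550, 0]) stool();
translate([2015, 318, 0]) stool();
translate([1029, 190, 766]) open_box();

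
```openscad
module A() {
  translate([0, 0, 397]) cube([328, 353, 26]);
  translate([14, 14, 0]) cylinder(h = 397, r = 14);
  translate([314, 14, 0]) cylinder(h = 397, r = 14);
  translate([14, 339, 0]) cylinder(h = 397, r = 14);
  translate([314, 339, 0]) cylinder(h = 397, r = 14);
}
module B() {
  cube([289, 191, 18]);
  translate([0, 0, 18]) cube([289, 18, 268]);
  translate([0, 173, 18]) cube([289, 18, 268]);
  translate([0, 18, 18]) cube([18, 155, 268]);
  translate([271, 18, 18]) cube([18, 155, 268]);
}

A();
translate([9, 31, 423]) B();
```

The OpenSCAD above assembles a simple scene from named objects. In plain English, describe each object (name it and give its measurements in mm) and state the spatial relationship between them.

A is a four-legged stool. The seat is a 328×353×26 mm slab whose top surface is at z = 423 mm; four round legs, each 28 mm in diameter, run from the floor (z = 0) to the underside of the seat, each leg's axis is inset half a diameter from the nearest pair of seat edges (so the leg's bounding box is flush with the corner).

B is an open-topped rectangular box: outside dimensions 289×191×286 mm, with a uniform wall and base thickness of 18 mm. The base is a full 289×191 slab on the floor; four walls sit on top of the base. The front and back walls (the −y and +y sides) span the full width; the two side walls fit between them.

The open box is on top of the stool.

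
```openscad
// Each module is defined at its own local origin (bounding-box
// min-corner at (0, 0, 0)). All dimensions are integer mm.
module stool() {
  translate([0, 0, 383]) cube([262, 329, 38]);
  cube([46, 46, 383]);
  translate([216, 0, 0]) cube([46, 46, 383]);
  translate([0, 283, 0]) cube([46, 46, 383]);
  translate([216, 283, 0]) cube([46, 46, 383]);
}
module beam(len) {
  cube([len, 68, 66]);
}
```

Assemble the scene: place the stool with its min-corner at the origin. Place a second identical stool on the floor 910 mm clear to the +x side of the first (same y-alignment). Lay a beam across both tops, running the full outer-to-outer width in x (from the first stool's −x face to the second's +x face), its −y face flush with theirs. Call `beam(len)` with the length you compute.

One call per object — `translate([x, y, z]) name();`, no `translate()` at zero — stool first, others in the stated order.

stool();
translate([1172, 0, 0]) stool();
translate([0, 0, 421]) beam(1434);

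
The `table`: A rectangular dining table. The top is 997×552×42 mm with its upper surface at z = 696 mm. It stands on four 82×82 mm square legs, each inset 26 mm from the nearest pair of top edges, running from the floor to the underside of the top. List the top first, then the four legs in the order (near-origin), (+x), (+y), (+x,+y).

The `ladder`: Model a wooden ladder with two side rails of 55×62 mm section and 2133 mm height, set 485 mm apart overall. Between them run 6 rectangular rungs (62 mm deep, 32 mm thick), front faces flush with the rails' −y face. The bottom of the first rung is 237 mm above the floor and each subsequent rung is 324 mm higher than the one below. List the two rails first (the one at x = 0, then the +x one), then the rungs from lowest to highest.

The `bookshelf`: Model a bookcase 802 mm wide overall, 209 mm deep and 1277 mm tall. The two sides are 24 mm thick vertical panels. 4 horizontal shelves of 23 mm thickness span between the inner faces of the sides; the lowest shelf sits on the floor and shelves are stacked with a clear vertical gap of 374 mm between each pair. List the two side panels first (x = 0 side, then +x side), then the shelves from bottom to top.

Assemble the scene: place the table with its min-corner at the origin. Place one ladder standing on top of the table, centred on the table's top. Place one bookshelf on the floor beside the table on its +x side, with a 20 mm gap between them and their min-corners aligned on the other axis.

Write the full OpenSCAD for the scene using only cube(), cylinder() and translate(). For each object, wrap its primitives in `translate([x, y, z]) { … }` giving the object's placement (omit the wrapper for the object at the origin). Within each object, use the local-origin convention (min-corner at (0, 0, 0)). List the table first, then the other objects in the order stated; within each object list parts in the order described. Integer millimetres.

translate([0, 0, 654]) cube([997, 552, 42]);
translate([26, 26, 0]) cube([82, 82, 654]);
translate([889, 26, 0]) cube([82, 82, 654]);
translate([26, 444, 0]) cube([82, 82, 654]);
translate([889, 444, 0]) cube([82, 82, 654]);
translate([256, 245, 696]) {
  cube([55, 62, 2133]);
  translate([430, 0, 0]) cube([55, 62, 2133]);
  translate([55, 0, 237]) cube([375, 62, 32]);
  translate([55, 0, 561]) cube([375, 62, 32]);
  translate([55, 0, 885]) cube([375, 62, 32]);
  translate([55, 0, 1209]) cube([375, 62, 32]);
  translate([55, 0, 1533]) cube([375, 62, 32]);
  translate([55, 0, 1857]) cube([375, 62, 32]);
}
translate([1017, 0, 0]) {
  cube([24, 209, 1277]);
  translate([778, 0, 0]) cube([24, 209, 1277]);
  translate([24, 0, 0]) cube([754, 209, 23]);
  translate([24, 0, 397]) cube([754, 209, 23]);
  translate([24, 0, 794]) cube([754, 209, 23]);
  translate([24, 0, 1191]) cube([754, 209, 23]);
}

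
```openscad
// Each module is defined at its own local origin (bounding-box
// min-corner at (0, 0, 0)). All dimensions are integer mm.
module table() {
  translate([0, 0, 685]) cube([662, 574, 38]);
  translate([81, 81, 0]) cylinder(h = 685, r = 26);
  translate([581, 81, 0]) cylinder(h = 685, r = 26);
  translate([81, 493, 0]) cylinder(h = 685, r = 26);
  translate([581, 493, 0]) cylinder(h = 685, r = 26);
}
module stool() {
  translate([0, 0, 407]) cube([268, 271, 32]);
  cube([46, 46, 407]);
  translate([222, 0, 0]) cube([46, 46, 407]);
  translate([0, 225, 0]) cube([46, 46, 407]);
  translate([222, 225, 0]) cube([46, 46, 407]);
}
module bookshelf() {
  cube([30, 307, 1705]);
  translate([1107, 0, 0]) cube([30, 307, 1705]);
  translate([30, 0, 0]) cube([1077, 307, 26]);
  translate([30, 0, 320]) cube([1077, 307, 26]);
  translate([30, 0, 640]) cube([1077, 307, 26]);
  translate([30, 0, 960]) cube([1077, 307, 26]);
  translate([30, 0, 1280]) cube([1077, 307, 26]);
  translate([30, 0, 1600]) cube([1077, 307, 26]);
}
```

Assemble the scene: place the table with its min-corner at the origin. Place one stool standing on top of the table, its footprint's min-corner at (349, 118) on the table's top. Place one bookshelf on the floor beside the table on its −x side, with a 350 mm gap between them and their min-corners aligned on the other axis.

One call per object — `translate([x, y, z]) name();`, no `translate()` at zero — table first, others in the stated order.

table();
translate([349, 118, 723]) stool();
translate([-1487, 0, 0]) bookshelf();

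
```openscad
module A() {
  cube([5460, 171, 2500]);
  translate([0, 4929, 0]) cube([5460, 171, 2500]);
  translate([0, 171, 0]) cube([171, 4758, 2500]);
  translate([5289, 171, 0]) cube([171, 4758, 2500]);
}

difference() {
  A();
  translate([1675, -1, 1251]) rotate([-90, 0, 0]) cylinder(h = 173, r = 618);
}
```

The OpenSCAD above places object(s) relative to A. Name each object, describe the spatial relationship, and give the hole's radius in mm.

The subtracted cylinder has r = 618 mm.

A is a house frame. The house frame has a circular hole through its front wall. The hole's radius is 618 mm.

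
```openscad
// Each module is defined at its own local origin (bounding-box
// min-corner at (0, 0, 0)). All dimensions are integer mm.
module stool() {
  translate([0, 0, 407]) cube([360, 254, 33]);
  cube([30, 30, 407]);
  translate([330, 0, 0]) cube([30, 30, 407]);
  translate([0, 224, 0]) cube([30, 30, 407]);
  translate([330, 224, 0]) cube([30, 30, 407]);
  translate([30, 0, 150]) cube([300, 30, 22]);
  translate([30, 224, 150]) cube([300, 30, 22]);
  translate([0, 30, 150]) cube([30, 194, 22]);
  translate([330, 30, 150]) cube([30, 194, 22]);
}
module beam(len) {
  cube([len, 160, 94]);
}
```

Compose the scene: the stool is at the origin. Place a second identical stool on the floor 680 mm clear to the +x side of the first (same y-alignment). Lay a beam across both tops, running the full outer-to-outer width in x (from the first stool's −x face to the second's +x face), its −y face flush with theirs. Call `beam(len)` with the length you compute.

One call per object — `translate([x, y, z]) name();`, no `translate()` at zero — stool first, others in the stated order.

stool();
translate([1040, 0, 0]) stool();
translate([0, 0, 440]) beam(1400);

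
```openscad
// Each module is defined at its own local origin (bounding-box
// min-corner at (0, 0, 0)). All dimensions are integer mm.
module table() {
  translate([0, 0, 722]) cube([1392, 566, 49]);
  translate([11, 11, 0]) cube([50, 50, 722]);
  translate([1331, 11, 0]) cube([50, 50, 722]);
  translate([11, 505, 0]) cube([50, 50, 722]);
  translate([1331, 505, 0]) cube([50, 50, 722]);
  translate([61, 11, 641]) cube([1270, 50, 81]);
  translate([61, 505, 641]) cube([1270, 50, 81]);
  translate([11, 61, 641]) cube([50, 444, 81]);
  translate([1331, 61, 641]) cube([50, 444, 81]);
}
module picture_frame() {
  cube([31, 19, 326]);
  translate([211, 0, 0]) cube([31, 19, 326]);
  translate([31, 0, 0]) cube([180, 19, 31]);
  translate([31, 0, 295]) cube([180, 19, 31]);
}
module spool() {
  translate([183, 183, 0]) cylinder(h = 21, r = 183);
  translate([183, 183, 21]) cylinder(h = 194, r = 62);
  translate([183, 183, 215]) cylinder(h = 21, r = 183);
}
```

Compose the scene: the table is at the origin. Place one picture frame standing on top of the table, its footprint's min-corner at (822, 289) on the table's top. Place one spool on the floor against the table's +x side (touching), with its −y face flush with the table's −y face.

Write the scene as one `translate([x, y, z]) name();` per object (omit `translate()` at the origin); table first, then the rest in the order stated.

table();
translate([822, 289, 771]) picture_frame();
translate([1392, 0, 0]) spool();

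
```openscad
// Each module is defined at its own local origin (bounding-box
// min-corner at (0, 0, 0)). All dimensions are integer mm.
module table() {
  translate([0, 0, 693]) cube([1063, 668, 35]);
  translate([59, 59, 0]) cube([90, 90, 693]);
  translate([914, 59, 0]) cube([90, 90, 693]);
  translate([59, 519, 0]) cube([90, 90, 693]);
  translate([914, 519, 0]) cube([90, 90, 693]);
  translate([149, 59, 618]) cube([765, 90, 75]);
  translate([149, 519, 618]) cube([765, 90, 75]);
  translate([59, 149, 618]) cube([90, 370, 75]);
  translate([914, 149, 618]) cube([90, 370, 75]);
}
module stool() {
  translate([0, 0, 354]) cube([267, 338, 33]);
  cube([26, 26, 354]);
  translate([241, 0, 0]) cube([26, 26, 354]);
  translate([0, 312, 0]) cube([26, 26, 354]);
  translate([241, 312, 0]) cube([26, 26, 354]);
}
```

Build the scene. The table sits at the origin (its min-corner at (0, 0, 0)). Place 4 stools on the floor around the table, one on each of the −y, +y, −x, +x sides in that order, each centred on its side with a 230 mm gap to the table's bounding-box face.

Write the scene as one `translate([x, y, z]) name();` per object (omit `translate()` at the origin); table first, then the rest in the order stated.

table();
translate([398, -568, 0]) stool();
translate([398, 898, 0]) stool();
translate([-497, 165, 0]) stool();
translate([1293, 165, 0]) stool();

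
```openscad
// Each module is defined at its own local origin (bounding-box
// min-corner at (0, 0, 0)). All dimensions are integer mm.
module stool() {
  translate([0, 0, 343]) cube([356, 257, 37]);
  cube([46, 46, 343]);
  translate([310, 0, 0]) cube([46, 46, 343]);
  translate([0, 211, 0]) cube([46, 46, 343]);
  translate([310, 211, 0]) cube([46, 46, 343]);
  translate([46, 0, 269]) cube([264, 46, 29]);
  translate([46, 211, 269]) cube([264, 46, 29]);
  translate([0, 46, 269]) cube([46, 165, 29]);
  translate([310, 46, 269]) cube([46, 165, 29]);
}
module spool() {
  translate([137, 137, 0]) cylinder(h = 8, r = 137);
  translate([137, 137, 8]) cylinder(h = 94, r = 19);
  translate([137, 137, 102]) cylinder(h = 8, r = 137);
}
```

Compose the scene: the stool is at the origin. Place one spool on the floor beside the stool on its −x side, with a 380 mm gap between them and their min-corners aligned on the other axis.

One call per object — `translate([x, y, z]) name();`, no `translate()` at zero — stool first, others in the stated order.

stool();
translate([-654, 0, 0]) spool();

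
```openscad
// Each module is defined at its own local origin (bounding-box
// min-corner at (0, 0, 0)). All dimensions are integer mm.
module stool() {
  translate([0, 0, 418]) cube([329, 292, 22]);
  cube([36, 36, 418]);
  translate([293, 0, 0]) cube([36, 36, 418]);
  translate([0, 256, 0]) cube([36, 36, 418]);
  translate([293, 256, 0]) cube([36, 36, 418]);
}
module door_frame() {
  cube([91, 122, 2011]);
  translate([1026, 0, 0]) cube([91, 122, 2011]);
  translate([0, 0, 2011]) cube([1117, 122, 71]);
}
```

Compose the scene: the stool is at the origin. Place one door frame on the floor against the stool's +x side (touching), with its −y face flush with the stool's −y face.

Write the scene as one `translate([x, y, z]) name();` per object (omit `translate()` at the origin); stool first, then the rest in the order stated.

stool();
translate([329, 0, 0]) door_frame();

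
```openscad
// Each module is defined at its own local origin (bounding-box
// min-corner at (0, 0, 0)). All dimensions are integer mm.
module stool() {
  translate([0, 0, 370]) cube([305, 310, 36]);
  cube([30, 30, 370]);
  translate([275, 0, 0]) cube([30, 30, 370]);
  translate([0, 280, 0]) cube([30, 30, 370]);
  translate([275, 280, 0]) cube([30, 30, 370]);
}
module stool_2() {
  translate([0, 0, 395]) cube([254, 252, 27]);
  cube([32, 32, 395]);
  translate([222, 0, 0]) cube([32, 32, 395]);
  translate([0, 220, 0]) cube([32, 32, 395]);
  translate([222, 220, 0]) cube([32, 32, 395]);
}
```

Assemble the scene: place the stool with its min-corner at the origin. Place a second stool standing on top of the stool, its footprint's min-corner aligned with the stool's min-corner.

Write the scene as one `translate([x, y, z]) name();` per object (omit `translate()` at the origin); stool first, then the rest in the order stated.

stool();
translate([0, 0, 406]) stool_2();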